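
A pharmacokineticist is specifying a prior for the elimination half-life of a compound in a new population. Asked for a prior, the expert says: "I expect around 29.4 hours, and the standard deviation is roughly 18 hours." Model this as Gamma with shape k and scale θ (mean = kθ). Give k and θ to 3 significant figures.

k ≈ 2.67, θ ≈ 11

For Gamma(k, scale θ): mean = kθ, variance = kθ², so CV = 1/√k.
CV = SD/mean = 18/29.4 = 0.6122, hence k = 1/CV² = 2.67.
Then θ = mean/k = 29.4/2.67 = 11.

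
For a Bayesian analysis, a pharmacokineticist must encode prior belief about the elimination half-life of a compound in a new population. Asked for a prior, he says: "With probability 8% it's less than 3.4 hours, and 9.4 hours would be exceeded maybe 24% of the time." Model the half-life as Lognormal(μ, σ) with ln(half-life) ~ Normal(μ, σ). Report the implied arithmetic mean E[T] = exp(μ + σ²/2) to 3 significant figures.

E[T] ≈ 7.51 hours

If T ~ Lognormal(μ,σ) then ln T ~ Normal(μ,σ), so the p-quantile of ln T is μ + z_p·σ.
ln(3.4) = 1.224 and ln(9.4) = 2.241; z_{0.08} = -1.405, z_{0.76} = 0.7063.
σ = (2.241 − 1.224)/(0.7063 − (-1.405)) = 0.482.
μ = 1.224 − (-1.405)·0.482 = 1.901.
E[T] = exp(μ + σ²/2) = exp(1.901 + 0.1160) = 7.51 hours.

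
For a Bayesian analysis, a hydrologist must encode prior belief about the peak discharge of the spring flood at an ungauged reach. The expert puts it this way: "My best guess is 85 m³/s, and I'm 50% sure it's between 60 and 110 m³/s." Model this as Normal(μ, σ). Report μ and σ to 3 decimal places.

A symmetric 50% interval runs μ ± z·σ with z = 0.6745.
Half-width = 25, so σ = 25/0.6745 = 37.065.
μ is the stated best guess, 85.000.

μ = 85.000, σ = 37.065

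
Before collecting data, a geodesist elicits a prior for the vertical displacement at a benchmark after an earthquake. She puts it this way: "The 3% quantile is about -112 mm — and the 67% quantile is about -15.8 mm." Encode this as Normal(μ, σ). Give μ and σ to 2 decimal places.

μ = -34.04, σ = 41.45

The p-quantile of Normal(μ,σ) is μ + z_p·σ, with z_{0.03} = -1.881 and z_{0.67} = 0.4399.
Eliminate σ: μ = (z₂·x₁ − z₁·x₂)/(z₂ − z₁) = (0.4399·-112 − (-1.881)·-15.8)/2.321 = -34.04.
Then σ = (x₂ − x₁)/(z₂ − z₁) = (-15.8 − -112)/2.321 = 41.45.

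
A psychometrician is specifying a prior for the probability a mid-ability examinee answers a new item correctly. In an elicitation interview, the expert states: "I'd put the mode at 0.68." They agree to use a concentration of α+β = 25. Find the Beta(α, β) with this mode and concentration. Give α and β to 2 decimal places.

α = 16.64, β = 8.36

For α,β > 1 the Beta mode is (α−1)/(α+β−2). With α+β = 25, the mode is (α−1)/23.
Set (α−1)/23 = 0.68 → α = 1 + 0.68·23 = 16.64.
β = 25 − α = 8.36.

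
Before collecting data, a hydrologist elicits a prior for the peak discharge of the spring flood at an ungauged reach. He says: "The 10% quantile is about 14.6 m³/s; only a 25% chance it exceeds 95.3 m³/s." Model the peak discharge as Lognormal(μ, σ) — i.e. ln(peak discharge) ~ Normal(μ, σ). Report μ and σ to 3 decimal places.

If T ~ Lognormal(μ,σ) then ln T ~ Normal(μ,σ), so the p-quantile of ln T is μ + z_p·σ.
ln(14.6) = 2.681 and ln(95.3) = 4.557; z_{0.1} = -1.282, z_{0.75} = 0.6745.
σ = (4.557 − 2.681)/(0.6745 − (-1.282)) = 0.959.
μ = 2.681 − (-1.282)·0.959 = 3.910.

μ ≈ 3.910, σ ≈ 0.959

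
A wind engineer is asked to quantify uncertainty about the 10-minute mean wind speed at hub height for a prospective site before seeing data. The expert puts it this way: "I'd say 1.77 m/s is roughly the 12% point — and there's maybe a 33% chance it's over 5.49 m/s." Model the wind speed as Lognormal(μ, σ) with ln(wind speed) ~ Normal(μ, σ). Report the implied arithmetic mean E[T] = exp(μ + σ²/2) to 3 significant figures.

E[T] ≈ 5.16 m/s

If T ~ Lognormal(μ,σ) then ln T ~ Normal(μ,σ), so the p-quantile of ln T is μ + z_p·σ.
ln(1.77) = 0.571 and ln(5.49) = 1.703; z_{0.12} = -1.175, z_{0.67} = 0.4399.
σ = (1.703 − 0.571)/(0.4399 − (-1.175)) = 0.701.
μ = 0.571 − (-1.175)·0.701 = 1.395.
E[T] = exp(μ + σ²/2) = exp(1.395 + 0.2457) = 5.16 m/s.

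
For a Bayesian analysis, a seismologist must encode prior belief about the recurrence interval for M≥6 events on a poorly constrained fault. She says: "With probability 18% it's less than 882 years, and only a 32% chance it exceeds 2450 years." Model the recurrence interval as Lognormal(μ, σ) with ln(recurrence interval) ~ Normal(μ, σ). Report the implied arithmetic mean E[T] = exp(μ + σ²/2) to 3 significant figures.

If T ~ Lognormal(μ,σ) then ln T ~ Normal(μ,σ), so the p-quantile of ln T is μ + z_p·σ.
ln(882) = 6.782 and ln(2450) = 7.804; z_{0.18} = -0.9154, z_{0.68} = 0.4677.
σ = (7.804 − 6.782)/(0.4677 − (-0.9154)) = 0.739.
μ = 6.782 − (-0.9154)·0.739 = 7.458.
E[T] = exp(μ + σ²/2) = exp(7.458 + 0.2728) = 2280 years.

E[T] ≈ 2280 years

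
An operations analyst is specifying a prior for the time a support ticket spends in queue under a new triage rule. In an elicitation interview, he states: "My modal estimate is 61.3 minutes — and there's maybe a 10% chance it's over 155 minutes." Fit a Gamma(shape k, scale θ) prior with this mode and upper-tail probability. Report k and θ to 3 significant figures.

Gamma(k,θ) with k>1 has mode (k−1)θ, so θ = 61.3/(k−1).
Need P(X < 155) = 0.9 with θ tied to k this way. Start at k = 2, θ = 61.3: P(X<155) ≈ 0.719.
Too low — raise k to concentrate. Iterating converges to k ≈ 3.23.
Then θ = 61.3/(3.23−1) ≈ 27.5.

k ≈ 3.23, θ ≈ 27.5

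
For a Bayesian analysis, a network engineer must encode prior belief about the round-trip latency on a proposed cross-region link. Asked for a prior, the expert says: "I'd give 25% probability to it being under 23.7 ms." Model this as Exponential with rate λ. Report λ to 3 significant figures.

λ ≈ 0.0121

P(T < 23.7) = 1 − e^(−λ·23.7) = 0.25, so λ = −ln(1−0.25)/23.7 = −ln(0.75)/23.7 = 0.0121.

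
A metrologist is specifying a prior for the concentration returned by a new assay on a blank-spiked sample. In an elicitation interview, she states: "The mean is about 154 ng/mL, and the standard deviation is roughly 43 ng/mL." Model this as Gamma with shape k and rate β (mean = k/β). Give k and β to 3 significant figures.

For Gamma(k, rate β): mean = k/β, variance = k/β², so CV = 1/√k.
CV = SD/mean = 43/154 = 0.2792, hence k = 1/CV² = 12.8.
Then β = k/mean = 12.8/154 = 0.0833.

k ≈ 12.8, β ≈ 0.0833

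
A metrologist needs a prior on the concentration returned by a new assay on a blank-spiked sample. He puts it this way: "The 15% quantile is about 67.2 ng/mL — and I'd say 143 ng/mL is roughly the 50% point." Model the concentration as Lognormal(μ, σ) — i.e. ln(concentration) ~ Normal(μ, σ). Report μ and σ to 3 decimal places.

μ ≈ 4.963, σ ≈ 0.729

If T ~ Lognormal(μ,σ) then ln T ~ Normal(μ,σ), so the p-quantile of ln T is μ + z_p·σ.
ln(67.2) = 4.208 and ln(143) = 4.963; z_{0.15} = -1.036, z_{0.5} = 0.
σ = (4.963 − 4.208)/(0 − (-1.036)) = 0.729.
μ = 4.208 − (-1.036)·0.729 = 4.963.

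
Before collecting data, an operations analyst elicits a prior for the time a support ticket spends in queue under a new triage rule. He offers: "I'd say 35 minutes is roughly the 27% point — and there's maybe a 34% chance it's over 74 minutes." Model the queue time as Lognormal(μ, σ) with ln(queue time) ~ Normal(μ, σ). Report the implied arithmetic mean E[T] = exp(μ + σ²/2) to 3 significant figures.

E[T] ≈ 71.5 minutes

If T ~ Lognormal(μ,σ) then ln T ~ Normal(μ,σ), so the p-quantile of ln T is μ + z_p·σ.
ln(35) = 3.555 and ln(74) = 4.304; z_{0.27} = -0.6128, z_{0.66} = 0.4125.
σ = (4.304 − 3.555)/(0.4125 − (-0.6128)) = 0.730.
μ = 3.555 − (-0.6128)·0.730 = 4.003.
E[T] = exp(μ + σ²/2) = exp(4.003 + 0.2666) = 71.5 minutes.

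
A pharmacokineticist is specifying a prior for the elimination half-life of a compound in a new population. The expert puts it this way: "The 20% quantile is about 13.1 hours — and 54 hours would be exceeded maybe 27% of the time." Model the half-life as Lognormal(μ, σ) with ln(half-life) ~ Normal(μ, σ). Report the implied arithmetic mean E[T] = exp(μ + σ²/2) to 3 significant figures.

E[T] ≈ 47.8 hours

If T ~ Lognormal(μ,σ) then ln T ~ Normal(μ,σ), so the p-quantile of ln T is μ + z_p·σ.
ln(13.1) = 2.573 and ln(54) = 3.989; z_{0.2} = -0.8416, z_{0.73} = 0.6128.
σ = (3.989 − 2.573)/(0.6128 − (-0.8416)) = 0.974.
μ = 2.573 − (-0.8416)·0.974 = 3.392.
E[T] = exp(μ + σ²/2) = exp(3.392 + 0.4742) = 47.8 hours.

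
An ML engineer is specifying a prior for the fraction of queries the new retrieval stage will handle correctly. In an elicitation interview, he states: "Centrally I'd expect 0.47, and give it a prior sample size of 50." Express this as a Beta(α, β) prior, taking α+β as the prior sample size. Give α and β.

Under the effective-sample-size interpretation, Beta(α, β) has prior mean α/(α+β) and prior sample size α+β.
So α+β = 50 and α/(α+β) = 0.47, giving α = 0.47·50 = 23.5 and β = 50 − 23.5 = 26.5.

α = 23.5, β = 26.5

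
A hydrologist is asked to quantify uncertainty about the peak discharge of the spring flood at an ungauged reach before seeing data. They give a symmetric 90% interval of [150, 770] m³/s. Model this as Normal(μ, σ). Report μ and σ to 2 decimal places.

μ = 460.00, σ = 188.47

A symmetric 90% interval runs μ ± z·σ with z = 1.645.
Half-width = 310, so σ = 310/1.645 = 188.47.
μ is the interval midpoint, 460.00.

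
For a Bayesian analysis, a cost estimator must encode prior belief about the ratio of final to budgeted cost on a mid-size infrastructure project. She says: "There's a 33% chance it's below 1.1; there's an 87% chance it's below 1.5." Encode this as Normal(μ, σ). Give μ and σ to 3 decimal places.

μ = 1.212, σ = 0.255

The p-quantile of Normal(μ,σ) is μ + z_p·σ, with z_{0.33} = -0.4399 and z_{0.87} = 1.126.
Eliminate σ: μ = (z₂·x₁ − z₁·x₂)/(z₂ − z₁) = (1.126·1.1 − (-0.4399)·1.5)/1.566 = 1.212.
Then σ = (x₂ − x₁)/(z₂ − z₁) = (1.5 − 1.1)/1.566 = 0.255.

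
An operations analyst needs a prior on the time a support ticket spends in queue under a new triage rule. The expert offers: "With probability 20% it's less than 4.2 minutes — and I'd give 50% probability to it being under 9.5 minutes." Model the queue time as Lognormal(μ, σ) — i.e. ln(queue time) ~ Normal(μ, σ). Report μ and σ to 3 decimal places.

μ ≈ 2.251, σ ≈ 0.970

If T ~ Lognormal(μ,σ) then ln T ~ Normal(μ,σ), so the p-quantile of ln T is μ + z_p·σ.
ln(4.2) = 1.435 and ln(9.5) = 2.251; z_{0.2} = -0.8416, z_{0.5} = 0.
σ = (2.251 − 1.435)/(0 − (-0.8416)) = 0.970.
μ = 1.435 − (-0.8416)·0.970 = 2.251.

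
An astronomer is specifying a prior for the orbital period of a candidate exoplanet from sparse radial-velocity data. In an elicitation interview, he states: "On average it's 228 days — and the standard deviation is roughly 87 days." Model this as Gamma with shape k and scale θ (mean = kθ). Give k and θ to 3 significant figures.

k ≈ 6.87, θ ≈ 33.2

For Gamma(k, scale θ): mean = kθ, variance = kθ², so CV = 1/√k.
CV = SD/mean = 87/228 = 0.3816, hence k = 1/CV² = 6.87.
Then θ = mean/k = 228/6.87 = 33.2.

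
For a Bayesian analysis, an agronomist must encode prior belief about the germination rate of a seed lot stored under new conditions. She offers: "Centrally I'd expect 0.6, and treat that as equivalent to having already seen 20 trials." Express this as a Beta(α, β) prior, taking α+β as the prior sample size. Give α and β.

α = 12, β = 8

Under the effective-sample-size interpretation, Beta(α, β) has prior mean α/(α+β) and prior sample size α+β.
So α+β = 20 and α/(α+β) = 0.6, giving α = 0.6·20 = 12 and β = 20 − 12 = 8.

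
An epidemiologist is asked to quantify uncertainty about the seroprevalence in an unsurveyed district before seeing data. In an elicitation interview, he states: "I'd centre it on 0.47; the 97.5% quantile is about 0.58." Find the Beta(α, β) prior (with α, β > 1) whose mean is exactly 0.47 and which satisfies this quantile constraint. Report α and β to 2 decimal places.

With mean 0.47 fixed, write α = 0.47s, β = 0.53s where s = α+β.
Need P(θ < 0.58) = 0.975 under Beta(0.47s, 0.53s). Normal approximation: (q−m)/√(m(1−m)/s) ≈ z_{0.975} = 1.96, so s ≈ 0.47·0.53·(1.96)²/(0.58−0.47)² = 79.1.
At s = 79.1: P(θ<0.58) ≈ 0.975. Adjusting to match 0.975 gives s ≈ 78.69.
So α = 0.47·78.69 ≈ 36.98, β = 0.53·78.69 ≈ 41.71.

α ≈ 36.98, β ≈ 41.71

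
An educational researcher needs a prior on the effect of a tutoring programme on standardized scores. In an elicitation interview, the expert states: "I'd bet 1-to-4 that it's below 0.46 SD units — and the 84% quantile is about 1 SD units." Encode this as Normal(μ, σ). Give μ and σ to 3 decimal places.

μ = 0.708, σ = 0.294

For Normal(μ,σ), the p-quantile is μ + z_p·σ. Here z_{0.2} = -0.8416, z_{0.84} = 0.9945.
So 0.46 = μ − 0.8416σ and 1 = μ + 0.9945σ.
Subtracting: σ = (1 − 0.46)/(0.9945 − (-0.8416)) = 0.294.
Then μ = 0.46 − (-0.8416)·0.294 = 0.708.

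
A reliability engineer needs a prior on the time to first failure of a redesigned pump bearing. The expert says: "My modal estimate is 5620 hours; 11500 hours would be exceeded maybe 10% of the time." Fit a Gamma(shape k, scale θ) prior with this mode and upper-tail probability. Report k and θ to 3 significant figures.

Gamma(k,θ) with k>1 has mode (k−1)θ, so θ = 5620/(k−1).
Need P(X < 11500) = 0.9 with θ tied to k this way. Start at k = 2, θ = 5620: P(X<11500) ≈ 0.606.
Too low — raise k to concentrate. Iterating converges to k ≈ 4.74.
Then θ = 5620/(4.74−1) ≈ 1500.

k ≈ 4.74, θ ≈ 1500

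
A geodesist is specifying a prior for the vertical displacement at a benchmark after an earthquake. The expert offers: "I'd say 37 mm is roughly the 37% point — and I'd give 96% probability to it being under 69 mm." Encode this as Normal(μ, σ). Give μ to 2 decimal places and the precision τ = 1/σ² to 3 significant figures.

The p-quantile of Normal(μ,σ) is μ + z_p·σ, with z_{0.37} = -0.3319 and z_{0.96} = 1.751.
Eliminate σ: μ = (z₂·x₁ − z₁·x₂)/(z₂ − z₁) = (1.751·37 − (-0.3319)·69)/2.083 = 42.10.
Then σ = (x₂ − x₁)/(z₂ − z₁) = (69 − 37)/2.083 = 15.37.
Precision τ = 1/σ² = 1/15.37² = 0.00424.

μ = 42.10, τ = 0.00424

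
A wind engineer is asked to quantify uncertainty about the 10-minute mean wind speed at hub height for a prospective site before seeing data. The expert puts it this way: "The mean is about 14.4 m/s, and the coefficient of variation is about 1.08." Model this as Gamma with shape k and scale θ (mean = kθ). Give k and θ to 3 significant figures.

For Gamma(k, scale θ): mean = kθ, variance = kθ², so CV = 1/√k.
CV = 1.08, hence k = 1/CV² = 0.857.
Then θ = mean/k = 14.4/0.857 = 16.8.

k ≈ 0.857, θ ≈ 16.8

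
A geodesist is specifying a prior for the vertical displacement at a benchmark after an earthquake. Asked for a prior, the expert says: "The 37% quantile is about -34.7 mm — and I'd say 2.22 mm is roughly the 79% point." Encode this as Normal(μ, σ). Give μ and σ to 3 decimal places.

For Normal(μ,σ), the p-quantile is μ + z_p·σ. Here z_{0.37} = -0.3319, z_{0.79} = 0.8064.
So -34.7 = μ − 0.3319σ and 2.22 = μ + 0.8064σ.
Subtracting: σ = (2.22 − -34.7)/(0.8064 − (-0.3319)) = 32.435.
Then μ = -34.7 − (-0.3319)·32.435 = -23.936.

μ = -23.936, σ = 32.435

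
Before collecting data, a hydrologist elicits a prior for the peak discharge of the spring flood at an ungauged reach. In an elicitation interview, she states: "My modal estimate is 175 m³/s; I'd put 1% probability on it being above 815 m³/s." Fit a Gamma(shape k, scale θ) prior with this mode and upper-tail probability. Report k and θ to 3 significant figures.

Gamma(k,θ) with k>1 has mode (k−1)θ, so θ = 175/(k−1).
Need P(X < 815) = 0.99 with θ tied to k this way. Start at k = 2, θ = 175: P(X<815) ≈ 0.946.
Too low — raise k to concentrate. Iterating converges to k ≈ 2.69.
Then θ = 175/(2.69−1) ≈ 103.

k ≈ 2.69, θ ≈ 103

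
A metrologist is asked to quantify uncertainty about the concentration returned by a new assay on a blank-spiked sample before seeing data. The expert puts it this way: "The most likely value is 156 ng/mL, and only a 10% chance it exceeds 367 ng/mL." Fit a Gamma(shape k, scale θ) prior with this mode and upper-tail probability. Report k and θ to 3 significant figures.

Gamma(k,θ) with k>1 has mode (k−1)θ, so θ = 156/(k−1).
Need P(X < 367) = 0.9 with θ tied to k this way. Start at k = 2, θ = 156: P(X<367) ≈ 0.681.
Too low — raise k to concentrate. Iterating converges to k ≈ 3.63.
Then θ = 156/(3.63−1) ≈ 59.4.

k ≈ 3.63, θ ≈ 59.4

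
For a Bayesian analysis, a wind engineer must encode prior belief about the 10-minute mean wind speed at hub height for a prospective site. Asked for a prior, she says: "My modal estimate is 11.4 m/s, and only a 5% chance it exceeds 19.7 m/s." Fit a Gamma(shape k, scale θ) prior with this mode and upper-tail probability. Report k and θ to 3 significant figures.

k ≈ 10.3, θ ≈ 1.22

Gamma(k,θ) with k>1 has mode (k−1)θ, so θ = 11.4/(k−1).
Need P(X < 19.7) = 0.95 with θ tied to k this way. Start at k = 2, θ = 11.4: P(X<19.7) ≈ 0.515.
Too low — raise k to concentrate. Iterating converges to k ≈ 10.3.
Then θ = 11.4/(10.3−1) ≈ 1.22.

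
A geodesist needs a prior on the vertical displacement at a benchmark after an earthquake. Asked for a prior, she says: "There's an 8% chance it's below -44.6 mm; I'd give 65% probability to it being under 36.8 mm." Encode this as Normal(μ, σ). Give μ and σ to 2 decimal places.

The p-quantile of Normal(μ,σ) is μ + z_p·σ, with z_{0.08} = -1.405 and z_{0.65} = 0.3853.
Eliminate σ: μ = (z₂·x₁ − z₁·x₂)/(z₂ − z₁) = (0.3853·-44.6 − (-1.405)·36.8)/1.79 = 19.28.
Then σ = (x₂ − x₁)/(z₂ − z₁) = (36.8 − -44.6)/1.79 = 45.46.

μ = 19.28, σ = 45.46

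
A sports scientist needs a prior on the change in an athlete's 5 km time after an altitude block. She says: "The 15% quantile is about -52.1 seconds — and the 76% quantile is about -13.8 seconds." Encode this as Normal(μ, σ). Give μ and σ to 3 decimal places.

μ = -29.322, σ = 21.977

The p-quantile of Normal(μ,σ) is μ + z_p·σ, with z_{0.15} = -1.036 and z_{0.76} = 0.7063.
Eliminate σ: μ = (z₂·x₁ − z₁·x₂)/(z₂ − z₁) = (0.7063·-52.1 − (-1.036)·-13.8)/1.743 = -29.322.
Then σ = (x₂ − x₁)/(z₂ − z₁) = (-13.8 − -52.1)/1.743 = 21.977.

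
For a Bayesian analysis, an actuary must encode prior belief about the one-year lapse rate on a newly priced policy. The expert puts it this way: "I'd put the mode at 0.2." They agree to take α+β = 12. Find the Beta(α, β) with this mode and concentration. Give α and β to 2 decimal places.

For α,β > 1 the Beta mode is (α−1)/(α+β−2). With α+β = 12, the mode is (α−1)/10.
Set (α−1)/10 = 0.2 → α = 1 + 0.2·10 = 3.00.
β = 12 − α = 9.00.

α = 3.00, β = 9.00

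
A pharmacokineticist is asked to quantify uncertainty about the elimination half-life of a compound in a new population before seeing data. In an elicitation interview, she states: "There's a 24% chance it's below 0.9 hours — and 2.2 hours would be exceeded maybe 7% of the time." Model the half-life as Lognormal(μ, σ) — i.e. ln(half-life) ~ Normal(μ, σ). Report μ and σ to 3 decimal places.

μ ≈ 0.184, σ ≈ 0.410

If T ~ Lognormal(μ,σ) then ln T ~ Normal(μ,σ), so the p-quantile of ln T is μ + z_p·σ.
ln(0.9) = -0.1054 and ln(2.2) = 0.7885; z_{0.24} = -0.7063, z_{0.93} = 1.476.
σ = (0.7885 − -0.1054)/(1.476 − (-0.7063)) = 0.410.
μ = -0.1054 − (-0.7063)·0.410 = 0.184.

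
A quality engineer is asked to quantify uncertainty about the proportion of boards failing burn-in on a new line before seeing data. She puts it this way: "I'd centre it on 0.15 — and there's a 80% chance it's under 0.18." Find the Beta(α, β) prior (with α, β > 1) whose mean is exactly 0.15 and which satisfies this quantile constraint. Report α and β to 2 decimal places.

With mean 0.15 fixed, write α = 0.15s, β = 0.85s where s = α+β.
Need P(θ < 0.18) = 0.8 under Beta(0.15s, 0.85s). Normal approximation: (q−m)/√(m(1−m)/s) ≈ z_{0.8} = 0.842, so s ≈ 0.15·0.85·(0.842)²/(0.18−0.15)² = 100.3.
At s = 100.3: P(θ<0.18) ≈ 0.806. Adjusting to match 0.8 gives s ≈ 94.56.
So α = 0.15·94.56 ≈ 14.18, β = 0.85·94.56 ≈ 80.37.

α ≈ 14.18, β ≈ 80.37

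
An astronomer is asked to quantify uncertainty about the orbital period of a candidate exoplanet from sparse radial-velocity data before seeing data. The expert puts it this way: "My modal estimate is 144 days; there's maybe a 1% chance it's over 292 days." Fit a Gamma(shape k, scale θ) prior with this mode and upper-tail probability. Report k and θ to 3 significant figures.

k ≈ 10.8, θ ≈ 14.7

Gamma(k,θ) with k>1 has mode (k−1)θ, so θ = 144/(k−1).
Need P(X < 292) = 0.99 with θ tied to k this way. Start at k = 2, θ = 144: P(X<292) ≈ 0.601.
Too low — raise k to concentrate. Iterating converges to k ≈ 10.8.
Then θ = 144/(10.8−1) ≈ 14.7.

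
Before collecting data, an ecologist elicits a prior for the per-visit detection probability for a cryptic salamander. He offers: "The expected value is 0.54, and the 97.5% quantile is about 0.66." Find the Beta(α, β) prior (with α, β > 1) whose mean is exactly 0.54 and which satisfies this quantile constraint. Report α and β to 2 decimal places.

α ≈ 34.30, β ≈ 29.22

With mean 0.54 fixed, write α = 0.54s, β = 0.46s where s = α+β.
Need P(θ < 0.66) = 0.975 under Beta(0.54s, 0.46s). Normal approximation: (q−m)/√(m(1−m)/s) ≈ z_{0.975} = 1.96, so s ≈ 0.54·0.46·(1.96)²/(0.66−0.54)² = 66.3.
At s = 66.3: P(θ<0.66) ≈ 0.977. Adjusting to match 0.975 gives s ≈ 63.52.
So α = 0.54·63.52 ≈ 34.30, β = 0.46·63.52 ≈ 29.22.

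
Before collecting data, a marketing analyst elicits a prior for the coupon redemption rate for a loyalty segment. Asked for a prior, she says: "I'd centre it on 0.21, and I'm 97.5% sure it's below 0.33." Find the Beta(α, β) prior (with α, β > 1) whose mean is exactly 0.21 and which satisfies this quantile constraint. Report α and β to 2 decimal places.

α ≈ 10.81, β ≈ 40.68

With mean 0.21 fixed, write α = 0.21s, β = 0.79s where s = α+β.
Need P(θ < 0.33) = 0.975 under Beta(0.21s, 0.79s). Normal approximation: (q−m)/√(m(1−m)/s) ≈ z_{0.975} = 1.96, so s ≈ 0.21·0.79·(1.96)²/(0.33−0.21)² = 44.3.
At s = 44.3: P(θ<0.33) ≈ 0.966. Adjusting to match 0.975 gives s ≈ 51.49.
So α = 0.21·51.49 ≈ 10.81, β = 0.79·51.49 ≈ 40.68.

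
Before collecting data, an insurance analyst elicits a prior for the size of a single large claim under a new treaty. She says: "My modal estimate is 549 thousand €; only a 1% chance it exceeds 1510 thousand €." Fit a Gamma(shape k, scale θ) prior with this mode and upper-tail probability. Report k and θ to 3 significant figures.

Gamma(k,θ) with k>1 has mode (k−1)θ, so θ = 549/(k−1).
Need P(X < 1510) = 0.99 with θ tied to k this way. Start at k = 2, θ = 549: P(X<1510) ≈ 0.760.
Too low — raise k to concentrate. Iterating converges to k ≈ 5.49.
Then θ = 549/(5.49−1) ≈ 122.

k ≈ 5.49, θ ≈ 122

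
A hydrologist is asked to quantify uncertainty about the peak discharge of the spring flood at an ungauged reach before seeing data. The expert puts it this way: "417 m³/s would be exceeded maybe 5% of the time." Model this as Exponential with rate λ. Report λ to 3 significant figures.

λ ≈ 0.00718

P(T > 417.0) = e^(−λ·417.0) = 0.05, so λ = −ln(0.05)/417.0 = 0.00718.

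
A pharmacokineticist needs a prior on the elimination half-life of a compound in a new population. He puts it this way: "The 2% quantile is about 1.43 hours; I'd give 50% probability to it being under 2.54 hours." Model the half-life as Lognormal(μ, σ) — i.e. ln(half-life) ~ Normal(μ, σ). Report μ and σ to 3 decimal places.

If T ~ Lognormal(μ,σ) then ln T ~ Normal(μ,σ), so the p-quantile of ln T is μ + z_p·σ.
ln(1.43) = 0.3577 and ln(2.54) = 0.9322; z_{0.02} = -2.054, z_{0.5} = 0.
σ = (0.9322 − 0.3577)/(0 − (-2.054)) = 0.280.
μ = 0.3577 − (-2.054)·0.280 = 0.932.

μ ≈ 0.932, σ ≈ 0.280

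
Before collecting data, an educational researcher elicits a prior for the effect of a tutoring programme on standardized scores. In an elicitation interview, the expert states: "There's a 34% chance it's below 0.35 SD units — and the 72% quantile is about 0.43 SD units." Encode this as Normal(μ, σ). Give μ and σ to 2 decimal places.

The p-quantile of Normal(μ,σ) is μ + z_p·σ, with z_{0.34} = -0.4125 and z_{0.72} = 0.5828.
Eliminate σ: μ = (z₂·x₁ − z₁·x₂)/(z₂ − z₁) = (0.5828·0.35 − (-0.4125)·0.43)/0.9953 = 0.38.
Then σ = (x₂ − x₁)/(z₂ − z₁) = (0.43 − 0.35)/0.9953 = 0.08.

μ = 0.38, σ = 0.08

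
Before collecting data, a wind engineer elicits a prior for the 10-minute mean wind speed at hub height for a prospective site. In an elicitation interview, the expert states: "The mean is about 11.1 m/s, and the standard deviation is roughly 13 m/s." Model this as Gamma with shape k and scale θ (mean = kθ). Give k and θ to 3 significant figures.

For Gamma(k, scale θ): mean = kθ, variance = kθ², so CV = 1/√k.
CV = SD/mean = 13/11.1 = 1.171, hence k = 1/CV² = 0.729.
Then θ = mean/k = 11.1/0.729 = 15.2.

k ≈ 0.729, θ ≈ 15.2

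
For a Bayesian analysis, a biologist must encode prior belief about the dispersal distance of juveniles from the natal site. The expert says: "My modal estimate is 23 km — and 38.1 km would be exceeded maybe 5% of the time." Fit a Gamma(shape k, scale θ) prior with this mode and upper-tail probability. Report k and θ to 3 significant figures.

k ≈ 12, θ ≈ 2.1

Gamma(k,θ) with k>1 has mode (k−1)θ, so θ = 23/(k−1).
Need P(X < 38.1) = 0.95 with θ tied to k this way. Start at k = 2, θ = 23: P(X<38.1) ≈ 0.493.
Too low — raise k to concentrate. Iterating converges to k ≈ 12.
Then θ = 23/(12−1) ≈ 2.1.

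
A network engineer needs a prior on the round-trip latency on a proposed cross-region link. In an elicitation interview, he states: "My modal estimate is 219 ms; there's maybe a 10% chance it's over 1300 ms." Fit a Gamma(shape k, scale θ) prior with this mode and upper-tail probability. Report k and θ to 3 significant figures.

k ≈ 1.54, θ ≈ 408

Gamma(k,θ) with k>1 has mode (k−1)θ, so θ = 219/(k−1).
Need P(X < 1300) = 0.9 with θ tied to k this way. Start at k = 2, θ = 219: P(X<1300) ≈ 0.982.
Too high — lower k to spread out. Iterating converges to k ≈ 1.54.
Then θ = 219/(1.54−1) ≈ 408.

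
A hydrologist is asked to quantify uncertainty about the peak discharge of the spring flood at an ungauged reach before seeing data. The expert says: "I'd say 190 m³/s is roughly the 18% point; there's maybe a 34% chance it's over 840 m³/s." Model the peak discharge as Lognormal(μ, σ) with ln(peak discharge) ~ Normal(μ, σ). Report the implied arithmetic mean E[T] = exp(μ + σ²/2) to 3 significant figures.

If T ~ Lognormal(μ,σ) then ln T ~ Normal(μ,σ), so the p-quantile of ln T is μ + z_p·σ.
ln(190) = 5.247 and ln(840) = 6.733; z_{0.18} = -0.9154, z_{0.66} = 0.4125.
σ = (6.733 − 5.247)/(0.4125 − (-0.9154)) = 1.119.
μ = 5.247 − (-0.9154)·1.119 = 6.272.
E[T] = exp(μ + σ²/2) = exp(6.272 + 0.6265) = 991 m³/s.

E[T] ≈ 991 m³/s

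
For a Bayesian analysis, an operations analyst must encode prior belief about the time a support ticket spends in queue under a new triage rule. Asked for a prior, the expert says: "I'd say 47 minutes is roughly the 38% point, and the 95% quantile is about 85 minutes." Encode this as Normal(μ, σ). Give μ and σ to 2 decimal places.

For Normal(μ,σ), the p-quantile is μ + z_p·σ. Here z_{0.38} = -0.3055, z_{0.95} = 1.645.
So 47 = μ − 0.3055σ and 85 = μ + 1.645σ.
Subtracting: σ = (85 − 47)/(1.645 − (-0.3055)) = 19.48.
Then μ = 47 − (-0.3055)·19.48 = 52.95.

μ = 52.95, σ = 19.48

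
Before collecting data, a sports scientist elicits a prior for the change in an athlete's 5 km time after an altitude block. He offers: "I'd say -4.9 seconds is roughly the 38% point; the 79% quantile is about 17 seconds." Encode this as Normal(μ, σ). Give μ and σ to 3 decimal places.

For Normal(μ,σ), the p-quantile is μ + z_p·σ. Here z_{0.38} = -0.3055, z_{0.79} = 0.8064.
So -4.9 = μ − 0.3055σ and 17 = μ + 0.8064σ.
Subtracting: σ = (17 − -4.9)/(0.8064 − (-0.3055)) = 19.696.
Then μ = -4.9 − (-0.3055)·19.696 = 1.117.

μ = 1.117, σ = 19.696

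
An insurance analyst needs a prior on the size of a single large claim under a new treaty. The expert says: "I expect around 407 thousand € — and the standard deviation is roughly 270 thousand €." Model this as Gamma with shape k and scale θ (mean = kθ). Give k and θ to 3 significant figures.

For Gamma(k, scale θ): mean = kθ, variance = kθ², so CV = 1/√k.
CV = SD/mean = 270/407 = 0.6634, hence k = 1/CV² = 2.27.
Then θ = mean/k = 407/2.27 = 179.

k ≈ 2.27, θ ≈ 179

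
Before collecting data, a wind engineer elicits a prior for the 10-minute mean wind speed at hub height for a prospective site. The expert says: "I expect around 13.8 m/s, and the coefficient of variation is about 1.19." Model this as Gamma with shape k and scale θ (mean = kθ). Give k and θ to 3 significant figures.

k ≈ 0.706, θ ≈ 19.5

For Gamma(k, scale θ): mean = kθ, variance = kθ², so CV = 1/√k.
CV = 1.19, hence k = 1/CV² = 0.706.
Then θ = mean/k = 13.8/0.706 = 19.5.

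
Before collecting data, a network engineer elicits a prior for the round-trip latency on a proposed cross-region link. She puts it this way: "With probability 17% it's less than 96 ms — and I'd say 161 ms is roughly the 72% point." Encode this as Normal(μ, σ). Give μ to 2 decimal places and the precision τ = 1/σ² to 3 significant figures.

μ = 136.35, τ = 0.000559

For Normal(μ,σ), the p-quantile is μ + z_p·σ. Here z_{0.17} = -0.9542, z_{0.72} = 0.5828.
So 96 = μ − 0.9542σ and 161 = μ + 0.5828σ.
Subtracting: σ = (161 − 96)/(0.5828 − (-0.9542)) = 42.29.
Then μ = 96 − (-0.9542)·42.29 = 136.35.
Precision τ = 1/σ² = 1/42.29² = 0.000559.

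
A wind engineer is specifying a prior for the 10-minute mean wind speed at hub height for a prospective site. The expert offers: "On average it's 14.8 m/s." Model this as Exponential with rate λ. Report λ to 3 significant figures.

Exponential mean = 1/λ, so λ = 1/14.8 = 0.0676.

λ ≈ 0.0676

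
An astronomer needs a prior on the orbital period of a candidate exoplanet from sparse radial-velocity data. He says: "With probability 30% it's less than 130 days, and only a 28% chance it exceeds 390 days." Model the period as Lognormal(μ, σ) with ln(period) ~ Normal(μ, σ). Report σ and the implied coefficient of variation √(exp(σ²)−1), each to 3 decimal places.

If T ~ Lognormal(μ,σ) then ln T ~ Normal(μ,σ), so the p-quantile of ln T is μ + z_p·σ.
ln(130) = 4.868 and ln(390) = 5.966; z_{0.3} = -0.5244, z_{0.72} = 0.5828.
σ = (5.966 − 4.868)/(0.5828 − (-0.5244)) = 0.992.
μ = 4.868 − (-0.5244)·0.992 = 5.388.
CV = √(exp(σ²)−1) = √(exp(0.9845)−1) = 1.295.

σ ≈ 0.992, CV ≈ 1.295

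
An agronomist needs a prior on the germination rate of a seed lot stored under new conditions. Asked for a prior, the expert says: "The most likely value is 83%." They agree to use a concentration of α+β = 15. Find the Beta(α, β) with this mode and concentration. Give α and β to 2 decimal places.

For α,β > 1 the Beta mode is (α−1)/(α+β−2). With α+β = 15, the mode is (α−1)/13.
Set (α−1)/13 = 0.83 → α = 1 + 0.83·13 = 11.79.
β = 15 − α = 3.21.

α = 11.79, β = 3.21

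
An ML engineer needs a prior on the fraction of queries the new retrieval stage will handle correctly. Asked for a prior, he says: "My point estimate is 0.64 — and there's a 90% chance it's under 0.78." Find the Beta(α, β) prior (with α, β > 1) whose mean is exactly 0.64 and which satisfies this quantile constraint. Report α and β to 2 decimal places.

With mean 0.64 fixed, write α = 0.64s, β = 0.36s where s = α+β.
Need P(θ < 0.78) = 0.9 under Beta(0.64s, 0.36s). Normal approximation: (q−m)/√(m(1−m)/s) ≈ z_{0.9} = 1.28, so s ≈ 0.64·0.36·(1.28)²/(0.78−0.64)² = 19.3.
At s = 19.3: P(θ<0.78) ≈ 0.909. Adjusting to match 0.9 gives s ≈ 17.89.
So α = 0.64·17.89 ≈ 11.45, β = 0.36·17.89 ≈ 6.44.

α ≈ 11.45, β ≈ 6.44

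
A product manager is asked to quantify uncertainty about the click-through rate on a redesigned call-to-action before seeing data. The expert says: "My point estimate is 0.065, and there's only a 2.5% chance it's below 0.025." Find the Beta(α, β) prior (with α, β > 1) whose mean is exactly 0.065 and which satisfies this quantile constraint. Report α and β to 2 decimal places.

With mean 0.065 fixed, write α = 0.065s, β = 0.935s where s = α+β.
Need P(θ < 0.025) = 0.025 under Beta(0.065s, 0.935s). Normal approximation: (q−m)/√(m(1−m)/s) ≈ z_{0.025} = -1.96, so s ≈ 0.065·0.935·(-1.96)²/(0.025−0.065)² = 145.9.
At s = 145.9: P(θ<0.025) ≈ 0.007. Adjusting to match 0.025 gives s ≈ 95.47.
So α = 0.065·95.47 ≈ 6.21, β = 0.935·95.47 ≈ 89.27.

α ≈ 6.21, β ≈ 89.27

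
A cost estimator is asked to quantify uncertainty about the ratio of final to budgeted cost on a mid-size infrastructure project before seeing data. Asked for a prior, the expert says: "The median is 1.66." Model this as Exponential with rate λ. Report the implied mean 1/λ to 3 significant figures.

Exponential median = ln 2 / λ, so λ = ln 2 / 1.66 = 0.418.
Mean = 1/λ = 2.39.

mean ≈ 2.39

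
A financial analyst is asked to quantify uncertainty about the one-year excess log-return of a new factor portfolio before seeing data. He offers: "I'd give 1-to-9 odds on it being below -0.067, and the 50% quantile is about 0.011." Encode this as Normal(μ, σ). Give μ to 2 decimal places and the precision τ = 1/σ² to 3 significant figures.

μ = 0.01, τ = 270

The p-quantile of Normal(μ,σ) is μ + z_p·σ, with z_{0.1} = -1.282 and z_{0.5} = 0.
Eliminate σ: μ = (z₂·x₁ − z₁·x₂)/(z₂ − z₁) = (0·-0.067 − (-1.282)·0.011)/1.282 = 0.01.
Then σ = (x₂ − x₁)/(z₂ − z₁) = (0.011 − -0.067)/1.282 = 0.06.
Precision τ = 1/σ² = 1/0.06086² = 270.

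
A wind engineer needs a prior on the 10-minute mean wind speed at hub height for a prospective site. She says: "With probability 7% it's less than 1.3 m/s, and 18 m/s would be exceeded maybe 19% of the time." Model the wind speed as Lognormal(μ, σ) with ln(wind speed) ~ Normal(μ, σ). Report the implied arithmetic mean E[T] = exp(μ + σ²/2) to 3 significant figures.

If T ~ Lognormal(μ,σ) then ln T ~ Normal(μ,σ), so the p-quantile of ln T is μ + z_p·σ.
ln(1.3) = 0.2624 and ln(18) = 2.89; z_{0.07} = -1.476, z_{0.81} = 0.8779.
σ = (2.89 − 0.2624)/(0.8779 − (-1.476)) = 1.117.
μ = 0.2624 − (-1.476)·1.117 = 1.910.
E[T] = exp(μ + σ²/2) = exp(1.910 + 0.6233) = 12.6 m/s.

E[T] ≈ 12.6 m/s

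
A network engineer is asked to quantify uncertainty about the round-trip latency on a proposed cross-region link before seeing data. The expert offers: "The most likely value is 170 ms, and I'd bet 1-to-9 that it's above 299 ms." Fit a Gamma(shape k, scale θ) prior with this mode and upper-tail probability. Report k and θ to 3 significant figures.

k ≈ 6.96, θ ≈ 28.5

Gamma(k,θ) with k>1 has mode (k−1)θ, so θ = 170/(k−1).
Need P(X < 299) = 0.9 with θ tied to k this way. Start at k = 2, θ = 170: P(X<299) ≈ 0.525.
Too low — raise k to concentrate. Iterating converges to k ≈ 6.96.
Then θ = 170/(6.96−1) ≈ 28.5.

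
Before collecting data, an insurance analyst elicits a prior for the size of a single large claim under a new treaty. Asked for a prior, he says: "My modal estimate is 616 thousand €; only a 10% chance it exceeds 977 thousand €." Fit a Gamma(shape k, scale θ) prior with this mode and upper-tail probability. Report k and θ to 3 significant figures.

k ≈ 9.82, θ ≈ 69.8

Gamma(k,θ) with k>1 has mode (k−1)θ, so θ = 616/(k−1).
Need P(X < 977) = 0.9 with θ tied to k this way. Start at k = 2, θ = 616: P(X<977) ≈ 0.471.
Too low — raise k to concentrate. Iterating converges to k ≈ 9.82.
Then θ = 616/(9.82−1) ≈ 69.8.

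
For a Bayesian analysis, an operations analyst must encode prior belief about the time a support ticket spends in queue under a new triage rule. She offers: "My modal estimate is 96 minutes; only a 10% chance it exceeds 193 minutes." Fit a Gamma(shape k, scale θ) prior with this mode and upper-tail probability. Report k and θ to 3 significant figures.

Gamma(k,θ) with k>1 has mode (k−1)θ, so θ = 96/(k−1).
Need P(X < 193) = 0.9 with θ tied to k this way. Start at k = 2, θ = 96: P(X<193) ≈ 0.597.
Too low — raise k to concentrate. Iterating converges to k ≈ 4.93.
Then θ = 96/(4.93−1) ≈ 24.4.

k ≈ 4.93, θ ≈ 24.4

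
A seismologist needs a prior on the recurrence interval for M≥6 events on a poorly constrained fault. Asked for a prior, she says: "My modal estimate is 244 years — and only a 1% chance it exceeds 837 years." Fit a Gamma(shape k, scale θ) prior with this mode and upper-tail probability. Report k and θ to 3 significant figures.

k ≈ 3.87, θ ≈ 85.1

Gamma(k,θ) with k>1 has mode (k−1)θ, so θ = 244/(k−1).
Need P(X < 837) = 0.99 with θ tied to k this way. Start at k = 2, θ = 244: P(X<837) ≈ 0.857.
Too low — raise k to concentrate. Iterating converges to k ≈ 3.87.
Then θ = 244/(3.87−1) ≈ 85.1.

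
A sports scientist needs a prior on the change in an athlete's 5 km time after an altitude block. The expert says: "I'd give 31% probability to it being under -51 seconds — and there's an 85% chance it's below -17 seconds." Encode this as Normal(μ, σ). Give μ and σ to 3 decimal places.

The p-quantile of Normal(μ,σ) is μ + z_p·σ, with z_{0.31} = -0.4959 and z_{0.85} = 1.036.
Eliminate σ: μ = (z₂·x₁ − z₁·x₂)/(z₂ − z₁) = (1.036·-51 − (-0.4959)·-17)/1.532 = -39.998.
Then σ = (x₂ − x₁)/(z₂ − z₁) = (-17 − -51)/1.532 = 22.189.

μ = -39.998, σ = 22.189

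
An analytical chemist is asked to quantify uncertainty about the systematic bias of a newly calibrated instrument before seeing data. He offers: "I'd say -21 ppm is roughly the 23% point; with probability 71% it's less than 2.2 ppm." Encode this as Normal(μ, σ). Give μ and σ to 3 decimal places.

For Normal(μ,σ), the p-quantile is μ + z_p·σ. Here z_{0.23} = -0.7388, z_{0.71} = 0.5534.
So -21 = μ − 0.7388σ and 2.2 = μ + 0.5534σ.
Subtracting: σ = (2.2 − -21)/(0.5534 − (-0.7388)) = 17.953.
Then μ = -21 − (-0.7388)·17.953 = -7.735.

μ = -7.735, σ = 17.953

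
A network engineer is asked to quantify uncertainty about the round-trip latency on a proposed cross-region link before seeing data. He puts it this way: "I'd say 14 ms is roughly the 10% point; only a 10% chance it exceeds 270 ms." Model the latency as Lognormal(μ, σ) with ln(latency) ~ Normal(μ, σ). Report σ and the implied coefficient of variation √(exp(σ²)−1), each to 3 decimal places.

If T ~ Lognormal(μ,σ) then ln T ~ Normal(μ,σ), so the p-quantile of ln T is μ + z_p·σ.
ln(14) = 2.639 and ln(270) = 5.598; z_{0.1} = -1.282, z_{0.9} = 1.282.
σ = (5.598 − 2.639)/(1.282 − (-1.282)) = 1.155.
μ = 2.639 − (-1.282)·1.155 = 4.119.
CV = √(exp(σ²)−1) = √(exp(1.3331)−1) = 1.671.

σ ≈ 1.155, CV ≈ 1.671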